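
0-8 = -8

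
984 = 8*123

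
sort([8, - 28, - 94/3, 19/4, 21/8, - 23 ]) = [ - 94/3, - 28, - 23, 21/8,19/4,  8] 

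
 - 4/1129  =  -4/1129= - 0.00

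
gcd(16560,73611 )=9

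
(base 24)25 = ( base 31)1M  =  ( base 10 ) 53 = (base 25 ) 23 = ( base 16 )35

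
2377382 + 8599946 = 10977328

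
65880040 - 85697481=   -  19817441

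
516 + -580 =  - 64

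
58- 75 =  - 17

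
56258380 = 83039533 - 26781153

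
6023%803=402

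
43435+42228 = 85663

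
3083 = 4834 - 1751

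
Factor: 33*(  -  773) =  - 25509=- 3^1* 11^1*773^1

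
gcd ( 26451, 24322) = 1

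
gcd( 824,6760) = 8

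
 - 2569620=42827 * ( - 60 )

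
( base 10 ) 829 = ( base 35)no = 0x33d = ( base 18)2a1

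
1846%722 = 402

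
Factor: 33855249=3^1*11285083^1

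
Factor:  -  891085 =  - 5^1*13^1*13709^1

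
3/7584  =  1/2528 = 0.00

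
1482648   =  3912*379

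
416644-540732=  - 124088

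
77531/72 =77531/72 = 1076.82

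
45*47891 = 2155095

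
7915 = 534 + 7381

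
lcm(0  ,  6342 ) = 0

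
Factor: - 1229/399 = -3^(  -  1)*7^( -1)*19^(  -  1)*1229^1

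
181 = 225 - 44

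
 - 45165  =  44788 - 89953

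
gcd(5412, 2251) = 1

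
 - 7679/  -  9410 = 7679/9410= 0.82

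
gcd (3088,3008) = 16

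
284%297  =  284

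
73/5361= 73/5361 = 0.01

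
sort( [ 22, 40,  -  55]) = [-55,22,40]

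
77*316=24332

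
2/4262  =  1/2131 = 0.00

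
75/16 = 4 + 11/16 =4.69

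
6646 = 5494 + 1152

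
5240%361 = 186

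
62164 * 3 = 186492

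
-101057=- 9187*11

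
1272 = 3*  424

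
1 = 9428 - 9427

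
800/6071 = 800/6071  =  0.13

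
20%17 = 3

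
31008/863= 31008/863 = 35.93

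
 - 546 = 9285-9831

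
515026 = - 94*(-5479 )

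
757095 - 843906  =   - 86811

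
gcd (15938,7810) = 2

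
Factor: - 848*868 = - 2^6 * 7^1*31^1*53^1 = -736064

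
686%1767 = 686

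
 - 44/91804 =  - 11/22951= - 0.00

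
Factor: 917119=7^1*37^1*3541^1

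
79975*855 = 68378625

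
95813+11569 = 107382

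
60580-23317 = 37263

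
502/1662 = 251/831  =  0.30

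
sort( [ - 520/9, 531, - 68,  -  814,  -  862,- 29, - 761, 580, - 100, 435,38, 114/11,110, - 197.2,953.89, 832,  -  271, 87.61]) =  [ - 862, - 814 , - 761,-271, - 197.2, - 100, - 68, - 520/9,-29,114/11,38,87.61,110, 435, 531, 580 , 832, 953.89] 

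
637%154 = 21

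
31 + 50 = 81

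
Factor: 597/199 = 3^1 = 3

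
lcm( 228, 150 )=5700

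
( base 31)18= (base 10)39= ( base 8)47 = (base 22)1h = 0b100111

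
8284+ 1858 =10142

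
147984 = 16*9249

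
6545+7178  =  13723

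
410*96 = 39360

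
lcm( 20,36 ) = 180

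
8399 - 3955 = 4444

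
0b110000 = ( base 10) 48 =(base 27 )1L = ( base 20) 28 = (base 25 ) 1n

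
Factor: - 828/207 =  - 4 = - 2^2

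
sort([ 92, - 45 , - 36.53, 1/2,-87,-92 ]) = [ - 92, - 87, - 45, - 36.53,1/2, 92 ]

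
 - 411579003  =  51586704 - 463165707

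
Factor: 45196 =2^2*11299^1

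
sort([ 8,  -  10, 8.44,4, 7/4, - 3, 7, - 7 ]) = [ - 10,  -  7, - 3, 7/4, 4, 7,  8,8.44]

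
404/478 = 202/239=0.85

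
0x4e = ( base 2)1001110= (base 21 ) 3f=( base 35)28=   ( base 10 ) 78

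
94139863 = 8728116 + 85411747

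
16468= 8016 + 8452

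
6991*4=27964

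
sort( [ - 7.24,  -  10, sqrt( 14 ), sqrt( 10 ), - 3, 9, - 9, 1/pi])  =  [-10, - 9, - 7.24 , -3 , 1/pi,sqrt( 10),sqrt (14 ), 9] 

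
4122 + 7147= 11269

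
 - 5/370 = - 1 + 73/74  =  - 0.01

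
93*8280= 770040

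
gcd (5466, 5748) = 6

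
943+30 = 973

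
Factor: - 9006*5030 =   -  45300180= - 2^2 * 3^1*5^1*19^1 * 79^1*503^1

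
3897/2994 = 1 +301/998 = 1.30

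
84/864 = 7/72 = 0.10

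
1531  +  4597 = 6128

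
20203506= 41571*486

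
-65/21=  -  65/21  =  - 3.10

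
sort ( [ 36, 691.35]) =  [36, 691.35 ] 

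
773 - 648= 125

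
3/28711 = 3/28711=0.00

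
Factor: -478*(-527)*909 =2^1*3^2*17^1*31^1*101^1*239^1 = 228982554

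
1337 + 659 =1996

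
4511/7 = 644 + 3/7 = 644.43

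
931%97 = 58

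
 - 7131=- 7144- - 13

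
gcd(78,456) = 6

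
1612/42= 38+ 8/21 = 38.38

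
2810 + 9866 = 12676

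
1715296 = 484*3544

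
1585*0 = 0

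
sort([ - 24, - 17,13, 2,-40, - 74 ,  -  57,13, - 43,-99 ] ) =[ - 99,-74,-57, - 43,  -  40,-24, - 17,2,13,13]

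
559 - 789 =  - 230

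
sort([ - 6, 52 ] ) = [ - 6,52]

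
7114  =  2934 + 4180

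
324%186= 138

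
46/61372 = 23/30686 = 0.00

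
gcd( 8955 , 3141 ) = 9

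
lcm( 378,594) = 4158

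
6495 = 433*15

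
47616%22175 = 3266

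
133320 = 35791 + 97529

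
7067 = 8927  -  1860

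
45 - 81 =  - 36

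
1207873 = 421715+786158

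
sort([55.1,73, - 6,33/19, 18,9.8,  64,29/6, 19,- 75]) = [ - 75, - 6,33/19 , 29/6,9.8, 18, 19,55.1, 64 , 73 ] 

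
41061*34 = 1396074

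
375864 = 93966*4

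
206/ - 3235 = - 1 + 3029/3235 = - 0.06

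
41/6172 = 41/6172 = 0.01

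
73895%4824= 1535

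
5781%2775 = 231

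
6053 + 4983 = 11036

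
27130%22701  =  4429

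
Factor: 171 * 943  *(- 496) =  -  79981488 = -2^4*3^2*19^1*23^1*31^1 * 41^1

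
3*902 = 2706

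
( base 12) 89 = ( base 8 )151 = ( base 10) 105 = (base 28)3L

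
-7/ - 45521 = 1/6503=0.00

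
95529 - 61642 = 33887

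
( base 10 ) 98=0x62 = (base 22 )4A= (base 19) 53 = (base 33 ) 2W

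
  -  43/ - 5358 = 43/5358 = 0.01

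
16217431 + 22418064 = 38635495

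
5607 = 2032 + 3575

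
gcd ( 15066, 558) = 558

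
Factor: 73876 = 2^2*11^1*23^1*73^1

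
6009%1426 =305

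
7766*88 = 683408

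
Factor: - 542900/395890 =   -  890/649 = - 2^1*5^1 * 11^(  -  1 )*59^(-1 )*89^1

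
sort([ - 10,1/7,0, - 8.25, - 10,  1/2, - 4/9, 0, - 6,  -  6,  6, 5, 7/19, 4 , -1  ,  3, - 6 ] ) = [ -10, - 10, - 8.25, - 6, - 6, - 6, - 1, - 4/9, 0, 0,1/7 , 7/19, 1/2 , 3, 4,5, 6] 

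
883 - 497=386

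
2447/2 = 2447/2 = 1223.50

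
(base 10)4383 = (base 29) 564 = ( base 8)10437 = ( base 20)AJ3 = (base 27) 609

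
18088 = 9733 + 8355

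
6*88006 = 528036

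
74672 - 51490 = 23182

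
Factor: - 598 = -2^1 *13^1 * 23^1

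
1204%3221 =1204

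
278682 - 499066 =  - 220384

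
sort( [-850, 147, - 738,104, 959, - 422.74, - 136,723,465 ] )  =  [ - 850,-738 , - 422.74, - 136,104,147, 465,723,959 ]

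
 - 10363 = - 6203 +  - 4160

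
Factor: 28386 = 2^1*3^2*19^1*83^1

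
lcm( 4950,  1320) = 19800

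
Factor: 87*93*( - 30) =  -  2^1*3^3*5^1 * 29^1 * 31^1  =  - 242730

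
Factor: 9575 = 5^2*383^1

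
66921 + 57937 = 124858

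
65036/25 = 2601 + 11/25=   2601.44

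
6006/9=2002/3 = 667.33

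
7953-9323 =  - 1370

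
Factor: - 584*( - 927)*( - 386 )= - 2^4 *3^2*73^1*103^1 * 193^1= - 208968048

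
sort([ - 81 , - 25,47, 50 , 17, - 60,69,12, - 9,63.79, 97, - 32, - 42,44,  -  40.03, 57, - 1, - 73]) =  [ - 81 , - 73, - 60, - 42, - 40.03, - 32, - 25, - 9 ,- 1,12,17 , 44, 47,50,57, 63.79,69,97] 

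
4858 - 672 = 4186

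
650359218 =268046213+382313005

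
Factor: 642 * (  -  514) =-329988=- 2^2*3^1*107^1 *257^1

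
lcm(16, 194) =1552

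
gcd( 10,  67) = 1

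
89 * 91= 8099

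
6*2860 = 17160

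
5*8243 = 41215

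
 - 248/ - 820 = 62/205 =0.30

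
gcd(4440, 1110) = 1110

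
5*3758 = 18790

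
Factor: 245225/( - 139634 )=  - 2^( - 1)*5^2*11^( - 2)*17^1  =  - 425/242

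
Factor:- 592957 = - 223^1* 2659^1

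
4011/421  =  4011/421 = 9.53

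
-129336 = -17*7608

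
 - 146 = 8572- 8718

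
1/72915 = 1/72915 = 0.00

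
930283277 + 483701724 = 1413985001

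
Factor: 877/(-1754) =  - 2^(-1 ) = -  1/2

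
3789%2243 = 1546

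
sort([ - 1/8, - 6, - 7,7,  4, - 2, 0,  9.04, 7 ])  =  [ - 7, - 6, - 2, - 1/8, 0, 4  ,  7,7, 9.04 ]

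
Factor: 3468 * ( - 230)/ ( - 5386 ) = 398820/2693= 2^2*3^1*5^1 *17^2*23^1*2693^(-1)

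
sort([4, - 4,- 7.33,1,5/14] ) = [ - 7.33, - 4,5/14,1,4]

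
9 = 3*3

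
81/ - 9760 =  - 81/9760 = - 0.01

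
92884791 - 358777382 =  - 265892591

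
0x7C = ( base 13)97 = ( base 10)124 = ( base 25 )4O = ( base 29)48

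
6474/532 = 12+45/266=12.17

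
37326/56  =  18663/28   =  666.54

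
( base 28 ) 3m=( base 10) 106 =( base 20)56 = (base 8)152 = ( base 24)4a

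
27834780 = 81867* 340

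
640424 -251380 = 389044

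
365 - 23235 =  - 22870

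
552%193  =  166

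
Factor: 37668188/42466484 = 9417047/10616621 = 9417047^1*10616621^( - 1 ) 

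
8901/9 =989 = 989.00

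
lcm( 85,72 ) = 6120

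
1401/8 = 1401/8=175.12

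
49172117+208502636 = 257674753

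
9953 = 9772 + 181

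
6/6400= 3/3200 = 0.00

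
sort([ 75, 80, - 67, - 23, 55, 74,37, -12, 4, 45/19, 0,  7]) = [ - 67,-23, - 12, 0, 45/19, 4 , 7, 37, 55 , 74, 75, 80 ]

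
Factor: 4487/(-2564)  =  -2^(-2)*7^1=-  7/4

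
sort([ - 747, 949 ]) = [ - 747 , 949] 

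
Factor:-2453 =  - 11^1*223^1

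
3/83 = 3/83 = 0.04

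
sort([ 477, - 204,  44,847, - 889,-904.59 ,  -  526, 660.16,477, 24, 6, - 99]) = [ - 904.59 , -889,-526, - 204, - 99, 6, 24, 44 , 477, 477, 660.16, 847]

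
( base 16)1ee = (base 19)170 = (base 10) 494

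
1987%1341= 646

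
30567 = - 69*( - 443)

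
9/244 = 9/244 = 0.04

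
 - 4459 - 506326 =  - 510785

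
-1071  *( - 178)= 190638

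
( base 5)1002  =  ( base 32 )3v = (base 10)127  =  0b1111111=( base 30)47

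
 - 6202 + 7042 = 840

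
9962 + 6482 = 16444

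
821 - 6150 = - 5329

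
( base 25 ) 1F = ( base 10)40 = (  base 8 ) 50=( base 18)24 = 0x28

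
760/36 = 190/9 =21.11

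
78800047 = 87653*899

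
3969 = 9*441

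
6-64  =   - 58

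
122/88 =61/44 = 1.39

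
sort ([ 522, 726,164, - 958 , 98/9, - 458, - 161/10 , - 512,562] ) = [ - 958, - 512 , - 458, - 161/10,98/9,  164, 522, 562  ,  726 ] 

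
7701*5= 38505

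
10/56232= 5/28116  =  0.00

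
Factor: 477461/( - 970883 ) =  - 477461^1 * 970883^( - 1) 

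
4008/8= 501 = 501.00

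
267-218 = 49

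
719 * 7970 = 5730430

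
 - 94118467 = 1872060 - 95990527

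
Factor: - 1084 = - 2^2*271^1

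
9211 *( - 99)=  - 911889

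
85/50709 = 85/50709=0.00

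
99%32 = 3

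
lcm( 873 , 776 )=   6984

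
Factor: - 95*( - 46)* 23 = 100510 = 2^1*5^1*19^1*23^2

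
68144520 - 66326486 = 1818034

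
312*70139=21883368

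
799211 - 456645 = 342566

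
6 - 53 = - 47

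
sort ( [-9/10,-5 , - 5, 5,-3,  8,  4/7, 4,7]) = [ - 5, - 5,  -  3, - 9/10,  4/7, 4,5,7 , 8 ] 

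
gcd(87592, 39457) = 1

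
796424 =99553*8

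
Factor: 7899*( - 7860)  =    -  2^2* 3^2*5^1 * 131^1*2633^1 = - 62086140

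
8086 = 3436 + 4650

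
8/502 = 4/251 = 0.02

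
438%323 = 115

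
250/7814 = 125/3907 = 0.03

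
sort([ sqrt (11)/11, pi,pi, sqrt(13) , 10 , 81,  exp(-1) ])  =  [ sqrt( 11) /11,exp(-1), pi,pi, sqrt( 13), 10,81] 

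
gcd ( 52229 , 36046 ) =1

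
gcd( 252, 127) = 1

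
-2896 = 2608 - 5504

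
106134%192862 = 106134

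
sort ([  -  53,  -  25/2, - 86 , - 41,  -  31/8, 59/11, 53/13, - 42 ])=[-86, - 53,-42, - 41, - 25/2,  -  31/8, 53/13, 59/11 ]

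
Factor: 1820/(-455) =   -  2^2 = - 4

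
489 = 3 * 163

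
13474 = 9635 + 3839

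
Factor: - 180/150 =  - 2^1*3^1*5^ ( - 1 )  =  - 6/5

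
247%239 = 8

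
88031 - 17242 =70789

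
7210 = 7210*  1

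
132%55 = 22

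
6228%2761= 706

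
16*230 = 3680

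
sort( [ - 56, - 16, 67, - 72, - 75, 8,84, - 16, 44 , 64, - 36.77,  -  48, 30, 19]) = [ - 75,- 72,-56,  -  48, - 36.77, - 16, - 16, 8, 19, 30, 44, 64 , 67,  84]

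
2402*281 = 674962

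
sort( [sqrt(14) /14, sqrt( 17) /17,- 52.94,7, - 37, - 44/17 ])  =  [ - 52.94, - 37, - 44/17,sqrt(17)/17 , sqrt(14)/14, 7]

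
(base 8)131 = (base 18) 4H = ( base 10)89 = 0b1011001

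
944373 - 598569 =345804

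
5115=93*55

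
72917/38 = 72917/38 = 1918.87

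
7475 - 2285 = 5190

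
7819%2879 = 2061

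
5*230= 1150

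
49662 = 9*5518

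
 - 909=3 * ( - 303)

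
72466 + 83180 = 155646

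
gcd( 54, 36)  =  18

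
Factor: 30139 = 30139^1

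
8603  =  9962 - 1359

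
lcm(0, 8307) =0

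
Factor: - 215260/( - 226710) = 94/99 = 2^1*3^( - 2)*11^ ( -1) * 47^1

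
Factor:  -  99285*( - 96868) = 2^2*3^1*5^1*61^1*397^1*6619^1= 9617539380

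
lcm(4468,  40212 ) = 40212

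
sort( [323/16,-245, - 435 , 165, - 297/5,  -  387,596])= [  -  435,  -  387, - 245, - 297/5,323/16, 165,  596 ]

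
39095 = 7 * 5585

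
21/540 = 7/180  =  0.04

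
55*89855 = 4942025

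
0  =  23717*0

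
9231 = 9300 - 69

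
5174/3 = 1724 + 2/3 = 1724.67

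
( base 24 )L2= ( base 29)hd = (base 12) 362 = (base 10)506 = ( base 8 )772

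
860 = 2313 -1453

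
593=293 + 300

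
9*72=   648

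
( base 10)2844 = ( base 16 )b1c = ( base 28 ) 3HG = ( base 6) 21100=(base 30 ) 34o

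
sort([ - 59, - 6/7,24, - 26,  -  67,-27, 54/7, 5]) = [ - 67 , - 59, - 27, - 26,  -  6/7, 5,54/7 , 24]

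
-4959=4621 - 9580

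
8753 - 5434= 3319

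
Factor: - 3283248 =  - 2^4*3^1*73^1*937^1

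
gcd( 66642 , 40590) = 6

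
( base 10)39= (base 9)43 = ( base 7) 54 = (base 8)47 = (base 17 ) 25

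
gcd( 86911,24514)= 1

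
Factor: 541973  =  31^1*17483^1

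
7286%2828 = 1630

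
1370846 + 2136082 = 3506928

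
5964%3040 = 2924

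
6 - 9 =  - 3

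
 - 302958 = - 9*33662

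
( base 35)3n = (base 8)200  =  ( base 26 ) 4O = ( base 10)128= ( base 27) 4k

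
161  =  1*161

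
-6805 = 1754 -8559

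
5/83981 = 5/83981 = 0.00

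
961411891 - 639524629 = 321887262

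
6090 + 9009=15099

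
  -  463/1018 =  - 463/1018 = - 0.45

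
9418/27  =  9418/27= 348.81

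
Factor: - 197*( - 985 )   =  5^1*197^2 = 194045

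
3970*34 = 134980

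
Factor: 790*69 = 2^1*3^1*5^1* 23^1*79^1 = 54510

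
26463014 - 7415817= 19047197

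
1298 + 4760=6058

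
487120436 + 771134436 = 1258254872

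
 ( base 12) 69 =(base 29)2n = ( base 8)121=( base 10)81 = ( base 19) 45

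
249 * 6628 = 1650372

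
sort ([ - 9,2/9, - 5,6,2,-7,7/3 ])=[ -9, - 7, - 5,2/9, 2,7/3,6 ]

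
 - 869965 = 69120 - 939085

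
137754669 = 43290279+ 94464390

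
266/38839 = 266/38839 = 0.01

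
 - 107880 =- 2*53940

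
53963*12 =647556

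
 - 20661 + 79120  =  58459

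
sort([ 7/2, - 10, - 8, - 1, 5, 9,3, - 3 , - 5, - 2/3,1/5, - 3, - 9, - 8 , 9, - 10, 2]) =[ - 10, - 10, - 9, - 8, - 8,-5, - 3, - 3, - 1, - 2/3,1/5,2,3,7/2,  5,9,9 ] 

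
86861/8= 10857 + 5/8 =10857.62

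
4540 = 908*5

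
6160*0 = 0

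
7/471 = 7/471 = 0.01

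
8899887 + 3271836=12171723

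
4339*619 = 2685841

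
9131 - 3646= 5485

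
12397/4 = 12397/4 = 3099.25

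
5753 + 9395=15148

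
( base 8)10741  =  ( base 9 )6245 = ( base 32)4f1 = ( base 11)3491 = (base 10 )4577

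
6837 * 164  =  1121268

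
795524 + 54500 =850024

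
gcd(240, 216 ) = 24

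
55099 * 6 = 330594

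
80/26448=5/1653= 0.00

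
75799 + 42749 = 118548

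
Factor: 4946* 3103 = 15347438 =2^1*29^1*107^1*2473^1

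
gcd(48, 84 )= 12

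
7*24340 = 170380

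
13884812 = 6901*2012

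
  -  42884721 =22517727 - 65402448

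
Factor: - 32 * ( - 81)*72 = 2^8* 3^6  =  186624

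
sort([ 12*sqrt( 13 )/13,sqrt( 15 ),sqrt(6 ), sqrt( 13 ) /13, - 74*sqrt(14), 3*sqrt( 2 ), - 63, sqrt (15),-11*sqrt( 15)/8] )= [ - 74*sqrt( 14 ),-63,  -  11*sqrt(15) /8,sqrt (13 )/13,sqrt( 6),12 * sqrt( 13 )/13,sqrt( 15 ),sqrt( 15), 3*sqrt( 2) ] 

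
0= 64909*0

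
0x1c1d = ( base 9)10776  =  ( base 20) HJH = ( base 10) 7197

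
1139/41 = 1139/41 = 27.78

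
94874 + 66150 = 161024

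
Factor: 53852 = 2^2*13463^1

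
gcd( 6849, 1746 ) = 9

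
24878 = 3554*7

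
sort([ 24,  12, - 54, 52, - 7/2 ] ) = [ - 54, - 7/2, 12, 24,52] 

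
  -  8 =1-9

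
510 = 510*1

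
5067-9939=  -  4872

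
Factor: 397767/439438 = 2^( - 1 )*  3^1 * 23^( - 1 ) *41^( - 1 ) * 233^( - 1) * 132589^1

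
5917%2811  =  295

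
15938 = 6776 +9162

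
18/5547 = 6/1849 = 0.00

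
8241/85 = 96+81/85 =96.95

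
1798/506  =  899/253 =3.55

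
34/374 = 1/11 = 0.09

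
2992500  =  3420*875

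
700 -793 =-93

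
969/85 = 11  +  2/5 = 11.40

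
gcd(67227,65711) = 1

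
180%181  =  180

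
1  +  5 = 6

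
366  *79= 28914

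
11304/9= 1256 = 1256.00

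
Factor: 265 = 5^1*53^1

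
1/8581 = 1/8581 = 0.00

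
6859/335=20 + 159/335 = 20.47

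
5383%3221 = 2162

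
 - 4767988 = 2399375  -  7167363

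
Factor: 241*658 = 2^1 * 7^1* 47^1*241^1= 158578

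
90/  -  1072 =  - 45/536 = - 0.08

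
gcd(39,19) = 1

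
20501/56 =20501/56 = 366.09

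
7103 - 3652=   3451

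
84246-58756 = 25490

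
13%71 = 13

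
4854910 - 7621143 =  - 2766233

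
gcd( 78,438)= 6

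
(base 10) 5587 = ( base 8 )12723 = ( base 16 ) 15D3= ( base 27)7hp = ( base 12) 3297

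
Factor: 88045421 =29^1*79^1*38431^1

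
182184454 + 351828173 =534012627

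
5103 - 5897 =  -794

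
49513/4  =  12378 + 1/4=12378.25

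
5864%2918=28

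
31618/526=60+29/263 = 60.11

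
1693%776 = 141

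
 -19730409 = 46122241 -65852650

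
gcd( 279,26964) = 9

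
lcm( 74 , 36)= 1332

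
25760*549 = 14142240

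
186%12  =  6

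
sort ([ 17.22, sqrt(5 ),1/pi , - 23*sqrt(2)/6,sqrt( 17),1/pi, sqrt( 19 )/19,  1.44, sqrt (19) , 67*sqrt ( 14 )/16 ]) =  [ - 23*sqrt( 2 )/6, sqrt(19)/19, 1/pi , 1/pi , 1.44,  sqrt( 5), sqrt(17 ), sqrt( 19),67*sqrt( 14 ) /16, 17.22]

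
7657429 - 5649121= 2008308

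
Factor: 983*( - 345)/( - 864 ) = 113045/288=2^(- 5 )*3^( -2)*5^1*23^1*983^1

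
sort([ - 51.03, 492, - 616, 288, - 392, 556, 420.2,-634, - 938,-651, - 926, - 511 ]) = [ - 938, - 926, - 651,-634, - 616, - 511, - 392,-51.03,288,420.2,492, 556 ]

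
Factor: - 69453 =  - 3^2*7717^1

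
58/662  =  29/331 = 0.09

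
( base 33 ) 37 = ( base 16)6a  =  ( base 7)211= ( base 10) 106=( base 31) 3D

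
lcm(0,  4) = 0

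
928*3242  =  3008576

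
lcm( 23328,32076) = 256608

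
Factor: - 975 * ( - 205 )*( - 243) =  - 3^6*5^3*13^1*41^1 =- 48569625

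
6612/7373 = 6612/7373 = 0.90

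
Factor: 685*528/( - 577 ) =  - 361680/577 = - 2^4*3^1*5^1*11^1 * 137^1*577^( -1 )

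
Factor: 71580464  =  2^4*4473779^1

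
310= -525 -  - 835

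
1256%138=14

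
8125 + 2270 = 10395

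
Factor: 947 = 947^1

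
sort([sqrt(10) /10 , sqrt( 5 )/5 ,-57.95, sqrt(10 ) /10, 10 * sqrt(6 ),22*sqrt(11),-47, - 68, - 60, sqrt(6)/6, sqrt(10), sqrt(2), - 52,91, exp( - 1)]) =[ - 68, - 60, - 57.95, - 52,  -  47, sqrt(10)/10, sqrt(10 ) /10, exp( - 1), sqrt( 6) /6, sqrt( 5)/5,  sqrt(2),sqrt( 10), 10*sqrt(6),22* sqrt(11),  91]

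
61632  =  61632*1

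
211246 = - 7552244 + 7763490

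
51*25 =1275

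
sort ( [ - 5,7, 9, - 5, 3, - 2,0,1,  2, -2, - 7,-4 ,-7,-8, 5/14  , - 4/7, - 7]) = [ - 8, - 7 , - 7, -7, - 5 , - 5,-4, - 2, - 2 , - 4/7,0, 5/14,  1, 2,  3,7,  9] 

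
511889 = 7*73127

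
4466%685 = 356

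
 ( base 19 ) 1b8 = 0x242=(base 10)578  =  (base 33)hh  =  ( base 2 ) 1001000010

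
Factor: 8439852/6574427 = 2^2*3^1*17^(-1 )*386731^( - 1 ) * 703321^1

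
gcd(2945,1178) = 589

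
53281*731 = 38948411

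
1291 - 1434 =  - 143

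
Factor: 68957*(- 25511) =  - 7^1*97^1*263^1*9851^1 = - 1759162027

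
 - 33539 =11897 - 45436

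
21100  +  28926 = 50026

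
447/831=149/277 = 0.54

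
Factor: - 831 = -3^1*277^1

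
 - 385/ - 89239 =385/89239=0.00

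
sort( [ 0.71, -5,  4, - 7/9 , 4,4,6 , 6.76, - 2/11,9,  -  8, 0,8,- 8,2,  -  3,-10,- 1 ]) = [ - 10, - 8,-8,-5, - 3, -1, - 7/9,-2/11 , 0,0.71,2, 4, 4,4,  6,6.76, 8,9] 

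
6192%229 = 9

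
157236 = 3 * 52412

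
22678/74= 11339/37 = 306.46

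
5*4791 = 23955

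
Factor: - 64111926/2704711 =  - 2^1*3^1*251^1*42571^1*2704711^(-1)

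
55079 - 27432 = 27647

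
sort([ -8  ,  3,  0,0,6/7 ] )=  [-8,0,  0,6/7,  3 ] 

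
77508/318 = 12918/53 = 243.74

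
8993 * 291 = 2616963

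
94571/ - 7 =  - 13511 + 6/7 = - 13510.14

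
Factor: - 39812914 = -2^1*19906457^1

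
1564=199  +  1365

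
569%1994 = 569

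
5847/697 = 5847/697= 8.39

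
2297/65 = 2297/65 = 35.34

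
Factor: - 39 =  - 3^1*13^1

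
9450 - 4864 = 4586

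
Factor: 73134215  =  5^1*7^2*11^2*2467^1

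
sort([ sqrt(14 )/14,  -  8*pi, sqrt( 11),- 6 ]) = [ - 8 *pi,  -  6, sqrt( 14)/14, sqrt(11) ]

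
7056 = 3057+3999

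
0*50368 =0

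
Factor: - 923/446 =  - 2^( - 1)*13^1*71^1  *  223^( - 1)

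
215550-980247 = -764697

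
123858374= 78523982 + 45334392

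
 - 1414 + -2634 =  - 4048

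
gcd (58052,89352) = 4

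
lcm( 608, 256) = 4864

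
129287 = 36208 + 93079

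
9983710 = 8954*1115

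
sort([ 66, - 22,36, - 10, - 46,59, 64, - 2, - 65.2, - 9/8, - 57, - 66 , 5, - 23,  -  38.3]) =[ - 66,-65.2, - 57 , - 46, - 38.3, - 23, -22,-10, - 2,-9/8, 5,36, 59,64, 66]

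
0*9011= 0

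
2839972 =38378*74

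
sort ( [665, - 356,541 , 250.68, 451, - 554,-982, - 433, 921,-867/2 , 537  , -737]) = [ - 982 , - 737, - 554 ,  -  867/2 , - 433,-356 , 250.68, 451,  537, 541,665 , 921 ] 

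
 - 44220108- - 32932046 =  - 11288062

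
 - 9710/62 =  - 4855/31 = -156.61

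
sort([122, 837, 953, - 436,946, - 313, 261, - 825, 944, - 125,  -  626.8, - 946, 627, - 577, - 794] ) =[ - 946, - 825, - 794, - 626.8, - 577, - 436,-313,- 125, 122, 261 , 627,837,  944,946, 953] 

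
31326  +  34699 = 66025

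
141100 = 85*1660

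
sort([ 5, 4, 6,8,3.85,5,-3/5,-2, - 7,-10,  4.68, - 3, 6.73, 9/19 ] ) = [ - 10,  -  7, - 3, - 2, - 3/5, 9/19, 3.85 , 4, 4.68,  5 , 5,  6, 6.73 , 8] 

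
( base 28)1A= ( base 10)38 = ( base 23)1f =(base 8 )46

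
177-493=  - 316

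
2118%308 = 270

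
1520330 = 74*20545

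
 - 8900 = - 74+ - 8826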